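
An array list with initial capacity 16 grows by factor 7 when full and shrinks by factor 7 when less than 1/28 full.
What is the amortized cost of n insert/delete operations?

Using potential function Phi = |7*size - capacity|. Resizing costs are offset by potential release. Amortized O(1) per operation.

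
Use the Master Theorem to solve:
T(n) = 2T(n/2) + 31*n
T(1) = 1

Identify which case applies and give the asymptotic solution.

a=2, b=2, f(n)=31*n.
log_2(2) = 1, so n^(log_b(a)) = n.
f(n) = Theta(n), so Case 2 applies.
T(n) = Theta(n log n).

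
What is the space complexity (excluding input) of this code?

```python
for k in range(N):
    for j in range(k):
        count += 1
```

Space complexity: O(1).
Only a constant amount of auxiliary storage is used; nothing grows with n.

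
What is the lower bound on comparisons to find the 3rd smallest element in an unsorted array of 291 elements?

Finding the 3rd smallest of 291 elements requires Omega(n) comparisons. Every element must participate in at least one comparison; otherwise it could be the 3rd smallest.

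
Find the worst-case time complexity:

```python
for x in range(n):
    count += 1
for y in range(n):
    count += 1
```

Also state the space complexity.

Time complexity: O(n).
Space complexity: O(1).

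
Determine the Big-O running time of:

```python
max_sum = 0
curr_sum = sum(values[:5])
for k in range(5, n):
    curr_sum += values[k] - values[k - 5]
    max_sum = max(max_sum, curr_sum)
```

Time complexity: O(n).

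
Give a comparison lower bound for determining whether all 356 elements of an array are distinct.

In the algebraic decision-tree model, the YES region for element distinctness on 356 elements has 356! connected components (one per ordering). Ben-Or's theorem then gives a lower bound of Omega(log(n!)) = Omega(n log n).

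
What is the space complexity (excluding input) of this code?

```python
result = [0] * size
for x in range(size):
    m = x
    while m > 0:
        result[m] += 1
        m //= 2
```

Space complexity: O(n).
Auxiliary storage grows linearly with the input size n in the worst case.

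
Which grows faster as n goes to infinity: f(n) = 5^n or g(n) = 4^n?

f(n) = 5^n grows faster: (5/4)^n -> infinity since 5/4 > 1.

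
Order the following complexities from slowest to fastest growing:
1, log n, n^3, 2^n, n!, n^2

Ordered by growth rate: 1 < log n < n^2 < n^3 < 2^n < n!.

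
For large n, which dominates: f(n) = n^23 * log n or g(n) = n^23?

f(n) = n^23 * log n grows faster: extra log n factor -> infinity.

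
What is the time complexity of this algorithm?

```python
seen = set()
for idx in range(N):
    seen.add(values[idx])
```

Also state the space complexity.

Time complexity: O(n).
Space complexity: O(n).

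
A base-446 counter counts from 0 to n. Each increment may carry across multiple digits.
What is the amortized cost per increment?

Digit at position i changes every 446^i increments. Total digit changes over n increments: n * 446/(446-1) = O(n). Amortized: O(1).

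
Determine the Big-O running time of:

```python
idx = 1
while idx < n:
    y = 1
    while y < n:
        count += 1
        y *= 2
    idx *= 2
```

Time complexity: O(log^2 n).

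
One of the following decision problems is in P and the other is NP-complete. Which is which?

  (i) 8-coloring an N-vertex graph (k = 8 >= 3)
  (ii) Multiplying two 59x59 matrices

(i) is NP-complete: graph k-coloring for k>=3 is NP-complete by reduction from 3-SAT.
(ii) is P: the schoolbook algorithm runs in O(n^3).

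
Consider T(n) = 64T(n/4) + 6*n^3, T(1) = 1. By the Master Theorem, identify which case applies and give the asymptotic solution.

a=64, b=4, f(n)=6*n^3.
log_4(64) = 3, so n^(log_b(a)) = n^3.
f(n) = Theta(n^3), so Case 2 applies.
T(n) = Theta(n^3 log n).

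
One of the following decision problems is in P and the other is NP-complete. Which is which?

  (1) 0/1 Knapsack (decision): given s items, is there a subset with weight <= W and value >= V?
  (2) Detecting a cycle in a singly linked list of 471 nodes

(1) is NP-complete: reduces from Subset Sum.
(2) is P: Floyd's tortoise-and-hare runs in O(n) time, O(1) space.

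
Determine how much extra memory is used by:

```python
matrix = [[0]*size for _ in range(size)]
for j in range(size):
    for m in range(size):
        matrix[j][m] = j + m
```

Space complexity: O(n^2).
A 2D structure of size n x n is allocated.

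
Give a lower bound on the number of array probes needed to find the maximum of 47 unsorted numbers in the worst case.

Adversary: any unprobed cell could hold a value larger than everything seen so far. If fewer than 47 cells are probed, the adversary places the max in an unprobed cell. So all 47 cells must be examined; together with 47-1 comparisons this is tight.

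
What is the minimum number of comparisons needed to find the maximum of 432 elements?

Finding the maximum requires 431 comparisons. Each comparison eliminates exactly one candidate. With 432 candidates, we need 431 eliminations.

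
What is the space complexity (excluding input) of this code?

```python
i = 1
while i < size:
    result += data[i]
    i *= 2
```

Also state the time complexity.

Space complexity: O(1).
Only a constant amount of auxiliary storage is used; nothing grows with n.
Time complexity: O(log n).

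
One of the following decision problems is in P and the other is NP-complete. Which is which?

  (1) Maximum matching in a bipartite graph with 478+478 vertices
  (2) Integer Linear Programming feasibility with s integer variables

(1) is P: Hopcroft-Karp runs in O(E sqrt(V)).
(2) is NP-complete: ILP feasibility is NP-complete (LP relaxation is in P).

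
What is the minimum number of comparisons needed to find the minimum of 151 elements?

Finding the minimum requires 150 comparisons, identical reasoning to finding the maximum. Each comparison eliminates one candidate.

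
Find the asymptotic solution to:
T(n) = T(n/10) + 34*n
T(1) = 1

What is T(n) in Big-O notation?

Geometric series: 34*n*(1 + 1/10 + 1/10^2 + ...) = O(n). T(n) = O(n).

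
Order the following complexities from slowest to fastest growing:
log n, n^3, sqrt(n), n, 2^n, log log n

Ordered by growth rate: log log n < log n < sqrt(n) < n < n^3 < 2^n.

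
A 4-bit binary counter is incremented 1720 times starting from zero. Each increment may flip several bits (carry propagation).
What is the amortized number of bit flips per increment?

Bit i flips on every 2^i-th increment, so over 1720 increments bit i flips floor(1720/2^i) times. Summing over i: total flips < 2 * 1720. Amortized: < 2 = O(1) per increment.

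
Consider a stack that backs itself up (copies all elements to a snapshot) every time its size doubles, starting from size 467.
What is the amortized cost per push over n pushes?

Backups occur at sizes 467, 934, 1868, ..., copying 467 + 934 + 1868 + ... <= 2n elements total (geometric series). Spread over n pushes, the amortized backup cost is O(1) per push.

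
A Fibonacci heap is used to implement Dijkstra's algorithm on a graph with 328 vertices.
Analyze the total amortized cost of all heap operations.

Dijkstra performs 328 insert, 328 extract-min, and at most E decrease-key operations. With Fibonacci heap: insert O(1) amortized, extract-min O(log n) amortized, decrease-key O(1) amortized. Total with n = 328: O(n * 1 + n * log n + E * 1) = O(n log n + E).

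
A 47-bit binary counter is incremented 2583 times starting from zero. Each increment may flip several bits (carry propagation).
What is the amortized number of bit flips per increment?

Bit i flips on every 2^i-th increment, so over 2583 increments bit i flips floor(2583/2^i) times. Summing over i: total flips < 2 * 2583. Amortized: < 2 = O(1) per increment.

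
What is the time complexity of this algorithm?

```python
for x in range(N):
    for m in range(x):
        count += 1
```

Time complexity: O(n^2).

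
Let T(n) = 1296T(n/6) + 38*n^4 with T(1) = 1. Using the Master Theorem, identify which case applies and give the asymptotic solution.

a=1296, b=6, f(n)=38*n^4.
log_6(1296) = 4, so n^(log_b(a)) = n^4.
f(n) = Theta(n^4), so Case 2 applies.
T(n) = Theta(n^4 log n).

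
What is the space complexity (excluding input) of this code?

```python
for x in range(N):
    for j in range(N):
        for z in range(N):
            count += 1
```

Space complexity: O(1).
Only a constant amount of auxiliary storage is used; nothing grows with n.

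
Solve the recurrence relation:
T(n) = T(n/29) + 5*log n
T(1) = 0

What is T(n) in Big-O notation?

Each of the log_29(n) levels adds O(log n). T(n) = O(log^2 n).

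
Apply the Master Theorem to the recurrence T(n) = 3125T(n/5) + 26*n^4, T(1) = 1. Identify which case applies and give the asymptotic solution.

a=3125, b=5, f(n)=26*n^4.
log_5(3125) = 5 > 4.
Since f(n) = O(n^4) is polynomially smaller than n^5, Case 1 applies.
T(n) = Theta(n^5).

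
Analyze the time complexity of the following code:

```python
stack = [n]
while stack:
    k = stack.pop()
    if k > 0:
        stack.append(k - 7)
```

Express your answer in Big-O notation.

Time complexity: O(n).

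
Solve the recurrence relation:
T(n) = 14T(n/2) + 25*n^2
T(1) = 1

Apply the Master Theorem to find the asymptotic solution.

a=14, b=2, f(n)=25*n^2. log_2(14) = 3.807. Case 1 of Master Theorem: T(n) = O(n^3.807).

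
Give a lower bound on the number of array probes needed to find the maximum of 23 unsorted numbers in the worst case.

Adversary: any unprobed cell could hold a value larger than everything seen so far. If fewer than 23 cells are probed, the adversary places the max in an unprobed cell. So all 23 cells must be examined; together with 23-1 comparisons this is tight.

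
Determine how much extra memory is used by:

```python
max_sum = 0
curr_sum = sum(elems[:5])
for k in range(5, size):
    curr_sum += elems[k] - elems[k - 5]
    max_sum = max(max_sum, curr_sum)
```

Space complexity: O(1).
Only a constant amount of auxiliary storage is used; nothing grows with n.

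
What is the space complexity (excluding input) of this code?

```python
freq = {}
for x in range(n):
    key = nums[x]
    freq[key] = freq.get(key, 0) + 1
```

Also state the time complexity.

Space complexity: O(n).
Auxiliary storage grows linearly with the input size n in the worst case.
Time complexity: O(n).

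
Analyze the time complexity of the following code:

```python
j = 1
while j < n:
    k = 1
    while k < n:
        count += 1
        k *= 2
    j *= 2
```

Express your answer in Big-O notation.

Time complexity: O(log^2 n).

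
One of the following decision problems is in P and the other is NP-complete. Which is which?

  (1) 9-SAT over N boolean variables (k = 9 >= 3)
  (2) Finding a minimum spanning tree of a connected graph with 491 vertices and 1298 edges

(1) is NP-complete: 3-SAT is NP-complete (Cook-Levin); k-SAT for k>=3 reduces from 3-SAT.
(2) is P: Kruskal's / Prim's algorithms run in polynomial time.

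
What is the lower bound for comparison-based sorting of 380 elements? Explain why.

A comparison-based sorting algorithm corresponds to a decision tree. With 380! possible permutations, the tree has 380! leaves. The height is at least log_2(380!) = Omega(n log n) by Stirling's approximation.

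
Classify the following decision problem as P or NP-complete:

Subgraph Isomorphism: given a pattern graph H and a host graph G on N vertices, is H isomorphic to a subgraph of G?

This problem is NP-complete: generalizes Clique and Hamiltonian Path (pattern size is part of the input).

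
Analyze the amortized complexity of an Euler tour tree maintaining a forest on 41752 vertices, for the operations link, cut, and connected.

An Euler tour tree stores each tree's Euler tour as a balanced BST keyed by tour position. On 41752 vertices: link concatenates two tours via O(1) splits/joins of size <= 2*41752 (O(log n)); cut splits the tour at the two occurrences of the edge (O(log n)); connected compares BST roots (O(log n) to find the root). All O(log n) amortized.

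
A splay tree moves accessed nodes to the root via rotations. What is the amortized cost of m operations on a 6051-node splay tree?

Using a potential function Phi = sum of log(size of subtree) for each node, each splay operation has amortized cost O(log n) where n = 6051. Bad individual operations (O(n)) are offset by decreased potential.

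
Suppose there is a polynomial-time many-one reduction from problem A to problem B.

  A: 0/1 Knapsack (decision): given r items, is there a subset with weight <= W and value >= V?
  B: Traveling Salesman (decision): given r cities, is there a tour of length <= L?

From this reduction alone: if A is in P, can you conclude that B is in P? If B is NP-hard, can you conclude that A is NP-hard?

A poly-time reduction A <=_p B transfers tractability DOWN (B easy => A easy) and hardness UP (A hard => B hard), not the reverse.
From A in P, the reduction alone does NOT give B in P: any problem in P trivially reduces to SAT, yet SAT is not known to be in P.
From B NP-hard, the reduction alone does NOT give A NP-hard: again, easy problems reduce to hard ones.
(Here in fact A is NP-complete and B is NP-complete.)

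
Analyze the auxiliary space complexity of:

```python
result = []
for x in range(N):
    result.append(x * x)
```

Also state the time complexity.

Space complexity: O(n).
Auxiliary storage grows linearly with the input size n in the worst case.
Time complexity: O(n).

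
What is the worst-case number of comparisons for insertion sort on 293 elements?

Insertion sort on reverse-sorted input: 1 + 2 + ... + (293-1) = 42778 comparisons.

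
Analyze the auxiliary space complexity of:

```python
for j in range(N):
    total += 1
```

Space complexity: O(1).
Only a constant amount of auxiliary storage is used; nothing grows with n.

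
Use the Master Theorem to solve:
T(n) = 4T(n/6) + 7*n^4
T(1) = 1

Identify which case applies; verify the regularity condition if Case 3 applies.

a=4, b=6, f(n)=7*n^4.
log_6(4) = 0.7737 < 4.
f(n) = Omega(n^(0.7737+epsilon)) for some epsilon > 0, so Case 3 is the candidate.
Regularity: a*f(n/b) = 4*7*(n/6)^4 = (4/1296)*7*n^4 <= c*f(n) with c = 4/1296 < 1. Satisfied.
Case 3: T(n) = Theta(n^4).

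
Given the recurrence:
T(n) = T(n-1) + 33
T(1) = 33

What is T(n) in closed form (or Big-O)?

Unrolling: T(n) = T(n-1) + 33 = T(n-2) + 2*33 = ... = T(1) + (n-1)*33 = 33 + (n-1)*33 = 33n.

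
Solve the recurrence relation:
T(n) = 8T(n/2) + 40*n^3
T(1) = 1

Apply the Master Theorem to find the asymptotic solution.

a=8, b=2, f(n)=40*n^3. log_2(8) = 3. Case 2: T(n) = O(n^3 log n).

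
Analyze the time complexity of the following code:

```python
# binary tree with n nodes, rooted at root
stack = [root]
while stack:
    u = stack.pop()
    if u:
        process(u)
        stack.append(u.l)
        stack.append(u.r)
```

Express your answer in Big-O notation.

Time complexity: O(n).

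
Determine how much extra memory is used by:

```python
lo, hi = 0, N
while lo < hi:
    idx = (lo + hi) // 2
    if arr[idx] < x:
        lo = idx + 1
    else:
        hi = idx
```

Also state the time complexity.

Space complexity: O(1).
Only a constant amount of auxiliary storage is used; nothing grows with n.
Time complexity: O(log n).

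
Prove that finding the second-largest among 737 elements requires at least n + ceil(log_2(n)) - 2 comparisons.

Lower bound (adversary): identifying the maximum requires 737-1 comparisons (each eliminates one candidate). Assign weight 1 to each element; on each comparison the adversary lets the heavier side win and gives it the loser's weight. The max ends with weight 737, but each comparison it wins at most doubles its weight, so the max must win >= ceil(log_2(737)) = 10 comparisons. The second-largest is one of those 10 direct losers to the max, and identifying which one is largest needs >= 10-1 further comparisons. Total >= 737-1 + 10-1 = 745.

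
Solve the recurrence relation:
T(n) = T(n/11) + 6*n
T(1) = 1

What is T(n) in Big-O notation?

Geometric series: 6*n*(1 + 1/11 + 1/11^2 + ...) = O(n). T(n) = O(n).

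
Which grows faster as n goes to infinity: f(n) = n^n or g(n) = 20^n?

f(n) = n^n grows faster: n^n / 20^n = (n/20)^n -> infinity once n > 20.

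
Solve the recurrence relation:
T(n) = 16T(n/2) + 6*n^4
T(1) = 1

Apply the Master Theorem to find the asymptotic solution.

a=16, b=2, f(n)=6*n^4. log_2(16) = 4. Case 2: T(n) = O(n^4 log n).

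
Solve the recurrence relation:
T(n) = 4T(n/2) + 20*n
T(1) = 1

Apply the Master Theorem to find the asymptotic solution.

a=4, b=2, f(n)=20*n. log_2(4) = 2. Case 1 of Master Theorem: T(n) = O(n^2).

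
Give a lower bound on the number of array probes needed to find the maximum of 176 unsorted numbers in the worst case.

Adversary: any unprobed cell could hold a value larger than everything seen so far. If fewer than 176 cells are probed, the adversary places the max in an unprobed cell. So all 176 cells must be examined; together with 176-1 comparisons this is tight.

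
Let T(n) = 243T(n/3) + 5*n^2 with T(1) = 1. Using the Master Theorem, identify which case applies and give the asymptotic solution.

a=243, b=3, f(n)=5*n^2.
log_3(243) = 5 > 2.
Since f(n) = O(n^2) is polynomially smaller than n^5, Case 1 applies.
T(n) = Theta(n^5).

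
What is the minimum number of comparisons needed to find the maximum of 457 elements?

Finding the maximum requires 456 comparisons. Each comparison eliminates exactly one candidate. With 457 candidates, we need 456 eliminations.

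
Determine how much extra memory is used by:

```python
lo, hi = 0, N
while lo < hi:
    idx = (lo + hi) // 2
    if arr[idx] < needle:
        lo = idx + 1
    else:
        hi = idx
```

Space complexity: O(1).
Only a constant amount of auxiliary storage is used; nothing grows with n.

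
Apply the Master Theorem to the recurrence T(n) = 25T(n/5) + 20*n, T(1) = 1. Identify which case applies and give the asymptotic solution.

a=25, b=5, f(n)=20*n.
log_5(25) = 2 > 1.
Since f(n) = O(n^1) is polynomially smaller than n^2, Case 1 applies.
T(n) = Theta(n^2).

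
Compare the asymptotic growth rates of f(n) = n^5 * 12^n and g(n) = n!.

g(n) = n! grows faster: by Stirling n! ~ (n/e)^n sqrt(2*pi*n); (n/e)^n eventually dominates n^5 * 12^n.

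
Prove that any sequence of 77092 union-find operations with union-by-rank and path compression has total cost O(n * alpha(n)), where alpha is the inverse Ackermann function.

Using Tarjan's analysis with rank-based potential function. Union-by-rank keeps tree height O(log n). Path compression flattens paths during find. For n = 77092 operations, total cost is O(n * alpha(n)), effectively O(n) since alpha grows incredibly slowly.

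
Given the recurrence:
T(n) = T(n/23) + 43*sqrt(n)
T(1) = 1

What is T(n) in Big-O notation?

Each level contributes sqrt(n/23^k). Geometric series with ratio 1/sqrt(23) < 1 sums to O(sqrt(n)).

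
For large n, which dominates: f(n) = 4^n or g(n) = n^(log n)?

f(n) = 4^n grows faster: take logs: log(n^(log n)) = (log n)^2, log(4^n) = n log 4; n dominates (log n)^2.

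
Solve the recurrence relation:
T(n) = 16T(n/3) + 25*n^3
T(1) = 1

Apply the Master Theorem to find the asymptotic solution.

a=16, b=3, f(n)=25*n^3. log_3(16) = 2.524 < 3. Case 3: T(n) = O(n^3).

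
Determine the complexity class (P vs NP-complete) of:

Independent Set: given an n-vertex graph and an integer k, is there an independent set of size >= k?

This problem is NP-complete: complement of Clique (with k part of the input).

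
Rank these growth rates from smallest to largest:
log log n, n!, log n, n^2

Ordered by growth rate: log log n < log n < n^2 < n!.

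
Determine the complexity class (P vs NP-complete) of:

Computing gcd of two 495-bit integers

This problem is in P: the Euclidean algorithm runs in polynomial time in the bit-length.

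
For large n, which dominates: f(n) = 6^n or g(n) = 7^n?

g(n) = 7^n grows faster: (7/6)^n -> infinity since 7/6 > 1.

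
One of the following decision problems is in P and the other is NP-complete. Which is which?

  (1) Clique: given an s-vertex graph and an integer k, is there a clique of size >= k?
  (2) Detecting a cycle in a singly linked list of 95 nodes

(1) is NP-complete: complement of Independent Set / Vertex Cover (with k part of the input).
(2) is P: Floyd's tortoise-and-hare runs in O(n) time, O(1) space.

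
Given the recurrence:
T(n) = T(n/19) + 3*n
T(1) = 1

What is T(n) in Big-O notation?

Geometric series: 3*n*(1 + 1/19 + 1/19^2 + ...) = O(n). T(n) = O(n).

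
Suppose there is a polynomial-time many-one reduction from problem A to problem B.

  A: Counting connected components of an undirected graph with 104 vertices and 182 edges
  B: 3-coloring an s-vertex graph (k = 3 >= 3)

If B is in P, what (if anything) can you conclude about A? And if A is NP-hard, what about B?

A poly-time reduction A <=_p B means any A-instance can be transformed to a B-instance in poly time.
If B is in P: compose the reduction with B's poly-time algorithm to solve A in poly time, so A is in P.
If A is NP-hard: every NP problem reduces to A, which reduces to B; composing reductions, every NP problem reduces to B, so B is NP-hard.
(Here in fact A is P and B is NP-complete.)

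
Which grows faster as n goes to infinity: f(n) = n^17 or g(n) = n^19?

g(n) = n^19 grows faster: n^19/n^17 = n^2 -> infinity.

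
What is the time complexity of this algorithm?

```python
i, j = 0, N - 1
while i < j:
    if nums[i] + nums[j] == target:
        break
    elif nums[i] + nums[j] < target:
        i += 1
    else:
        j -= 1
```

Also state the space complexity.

Time complexity: O(n).
Space complexity: O(1).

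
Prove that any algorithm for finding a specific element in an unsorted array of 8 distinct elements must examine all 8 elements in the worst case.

Adversary argument: if the algorithm examines fewer than 8 elements, the adversary places the target in an unexamined position. The algorithm cannot distinguish 'not present' from 'in unexamined position'.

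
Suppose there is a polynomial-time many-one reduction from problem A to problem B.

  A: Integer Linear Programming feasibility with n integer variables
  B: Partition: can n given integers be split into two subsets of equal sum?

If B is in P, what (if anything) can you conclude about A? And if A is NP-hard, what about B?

A poly-time reduction A <=_p B means any A-instance can be transformed to a B-instance in poly time.
If B is in P: compose the reduction with B's poly-time algorithm to solve A in poly time, so A is in P.
If A is NP-hard: every NP problem reduces to A, which reduces to B; composing reductions, every NP problem reduces to B, so B is NP-hard.
(Here in fact A is NP-complete and B is NP-complete.)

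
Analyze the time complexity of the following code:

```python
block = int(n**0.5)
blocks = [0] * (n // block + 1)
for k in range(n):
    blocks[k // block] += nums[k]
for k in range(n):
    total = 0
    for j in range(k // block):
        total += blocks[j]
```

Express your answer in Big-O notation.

Time complexity: O(n * sqrt(n)).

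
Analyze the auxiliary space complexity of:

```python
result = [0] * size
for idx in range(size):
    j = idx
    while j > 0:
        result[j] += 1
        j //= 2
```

Space complexity: O(n).
Auxiliary storage grows linearly with the input size n in the worst case.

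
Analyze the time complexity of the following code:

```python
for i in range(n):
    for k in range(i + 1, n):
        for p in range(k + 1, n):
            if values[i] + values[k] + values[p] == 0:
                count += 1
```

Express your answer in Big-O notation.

Time complexity: O(n^3).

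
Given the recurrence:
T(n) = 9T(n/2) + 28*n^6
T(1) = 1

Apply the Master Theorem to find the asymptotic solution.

a=9, b=2, f(n)=28*n^6. log_2(9) = 3.17 < 6. Case 3: T(n) = O(n^6).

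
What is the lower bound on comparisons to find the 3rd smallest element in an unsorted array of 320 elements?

Finding the 3rd smallest of 320 elements requires Omega(n) comparisons. Every element must participate in at least one comparison; otherwise it could be the 3rd smallest.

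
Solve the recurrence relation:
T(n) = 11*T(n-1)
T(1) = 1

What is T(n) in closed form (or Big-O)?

Each step multiplies by 11. T(n) = T(1)*11^(n-1) = 11^(n-1).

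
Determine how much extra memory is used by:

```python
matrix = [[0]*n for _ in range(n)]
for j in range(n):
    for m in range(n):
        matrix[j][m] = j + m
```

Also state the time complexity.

Space complexity: O(n^2).
A 2D structure of size n x n is allocated.
Time complexity: O(n^2).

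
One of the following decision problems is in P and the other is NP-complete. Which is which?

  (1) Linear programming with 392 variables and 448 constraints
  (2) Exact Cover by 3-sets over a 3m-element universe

(1) is P: the ellipsoid and interior-point methods run in polynomial time.
(2) is NP-complete: one of Karp's 21 NP-complete problems.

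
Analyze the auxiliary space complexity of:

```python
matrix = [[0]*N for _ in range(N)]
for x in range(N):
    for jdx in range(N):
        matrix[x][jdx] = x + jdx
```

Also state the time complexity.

Space complexity: O(n^2).
A 2D structure of size n x n is allocated.
Time complexity: O(n^2).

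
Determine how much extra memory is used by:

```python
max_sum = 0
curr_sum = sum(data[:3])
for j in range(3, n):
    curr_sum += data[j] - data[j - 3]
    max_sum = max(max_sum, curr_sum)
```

Space complexity: O(1).
Only a constant amount of auxiliary storage is used; nothing grows with n.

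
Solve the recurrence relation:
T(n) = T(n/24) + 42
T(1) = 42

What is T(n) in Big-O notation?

Each step divides n by 24 and adds 42. After log_24(n) steps, T(n) = O(log n).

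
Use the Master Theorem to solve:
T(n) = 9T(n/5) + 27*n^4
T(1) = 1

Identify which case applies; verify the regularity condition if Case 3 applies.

a=9, b=5, f(n)=27*n^4.
log_5(9) = 1.365 < 4.
f(n) = Omega(n^(1.365+epsilon)) for some epsilon > 0, so Case 3 is the candidate.
Regularity: a*f(n/b) = 9*27*(n/5)^4 = (9/625)*27*n^4 <= c*f(n) with c = 9/625 < 1. Satisfied.
Case 3: T(n) = Theta(n^4).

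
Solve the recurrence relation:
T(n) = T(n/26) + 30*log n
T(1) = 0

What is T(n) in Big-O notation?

Each of the log_26(n) levels adds O(log n). T(n) = O(log^2 n).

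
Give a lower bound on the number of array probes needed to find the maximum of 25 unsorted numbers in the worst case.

Adversary: any unprobed cell could hold a value larger than everything seen so far. If fewer than 25 cells are probed, the adversary places the max in an unprobed cell. So all 25 cells must be examined; together with 25-1 comparisons this is tight.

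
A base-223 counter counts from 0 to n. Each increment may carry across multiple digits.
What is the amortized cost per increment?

Digit at position i changes every 223^i increments. Total digit changes over n increments: n * 223/(223-1) = O(n). Amortized: O(1).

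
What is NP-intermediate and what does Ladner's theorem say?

NP-intermediate problems are in NP but neither in P nor NP-complete (assuming P != NP). Ladner's theorem proves such problems exist if P != NP. Graph isomorphism and integer factoring are candidate NP-intermediate problems -- no polynomial algorithm is known, but no NP-completeness proof exists either.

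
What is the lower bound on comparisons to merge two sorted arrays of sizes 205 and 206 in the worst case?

Adversary: with |205 - 206| <= 1 the inputs can be fully interleaved so that every adjacent pair in the merged output comes from different arrays. Then each of the 410 adjacent pairs must be directly compared, or the algorithm cannot determine their relative order. Standard merge meets this bound.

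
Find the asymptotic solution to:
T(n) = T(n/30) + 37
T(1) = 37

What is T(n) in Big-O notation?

Each step divides n by 30 and adds 37. After log_30(n) steps, T(n) = O(log n).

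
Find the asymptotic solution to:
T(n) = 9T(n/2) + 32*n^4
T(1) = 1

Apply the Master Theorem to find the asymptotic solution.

a=9, b=2, f(n)=32*n^4. log_2(9) = 3.17 < 4. Case 3: T(n) = O(n^4).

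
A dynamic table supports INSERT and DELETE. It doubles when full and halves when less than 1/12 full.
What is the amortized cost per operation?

Using potential function Phi = |2*num_items - table_size| when load > 1/2, and Phi = table_size/2 - num_items otherwise. The gap of 1/12 vs 1/2 for shrinking prevents thrashing. Both insert and delete have O(1) amortized cost.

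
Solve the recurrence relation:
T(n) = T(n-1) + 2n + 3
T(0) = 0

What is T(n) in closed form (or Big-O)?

Dominant term in sum is 2*sum(i, i=1..n) = 2*n*(n+1)/2 = O(n^2).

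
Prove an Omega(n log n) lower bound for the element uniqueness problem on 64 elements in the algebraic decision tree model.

In the algebraic decision tree model, element uniqueness on 64 elements is equivalent to determining which cell of an arrangement of C(64,2) = 2016 hyperplanes x_i = x_j contains the input point. Ben-Or's theorem shows this requires Omega(n log n).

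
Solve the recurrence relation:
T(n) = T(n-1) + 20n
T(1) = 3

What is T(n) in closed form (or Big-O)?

Unrolling: T(n) = 3 + 20*(2 + 3 + ... + n) = 3 + 20*(n(n+1)/2 - 1) = O(n^2).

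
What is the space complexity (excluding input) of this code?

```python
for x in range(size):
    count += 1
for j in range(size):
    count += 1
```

Space complexity: O(1).
Only a constant amount of auxiliary storage is used; nothing grows with n.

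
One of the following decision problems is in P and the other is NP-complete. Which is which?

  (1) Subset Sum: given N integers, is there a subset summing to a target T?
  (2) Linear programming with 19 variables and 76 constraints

(1) is NP-complete: one of Karp's 21 NP-complete problems.
(2) is P: the ellipsoid and interior-point methods run in polynomial time.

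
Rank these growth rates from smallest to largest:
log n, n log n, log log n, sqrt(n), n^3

Ordered by growth rate: log log n < log n < sqrt(n) < n log n < n^3.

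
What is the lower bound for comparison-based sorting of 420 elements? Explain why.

A comparison-based sorting algorithm corresponds to a decision tree. With 420! possible permutations, the tree has 420! leaves. The height is at least log_2(420!) = Omega(n log n) by Stirling's approximation.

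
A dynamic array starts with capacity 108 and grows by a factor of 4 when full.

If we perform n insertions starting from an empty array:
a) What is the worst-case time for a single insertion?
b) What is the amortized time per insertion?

(a) Worst-case single insertion: O(n) -- when the array is full at capacity c, the resize copies all c elements, and c can be Theta(n).
(b) Resizes happen at sizes 108, 432, 1728, ... Total copy cost for n insertions: 108 + 432 + ... = O(n) (geometric series with ratio 1/4). Amortized cost per insertion: O(n)/n = O(1).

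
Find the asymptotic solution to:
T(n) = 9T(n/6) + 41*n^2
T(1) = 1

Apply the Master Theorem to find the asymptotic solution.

a=9, b=6, f(n)=41*n^2. log_6(9) = 1.226 < 2. Case 3: T(n) = O(n^2).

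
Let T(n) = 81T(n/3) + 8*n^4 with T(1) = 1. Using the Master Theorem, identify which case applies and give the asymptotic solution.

a=81, b=3, f(n)=8*n^4.
log_3(81) = 4, so n^(log_b(a)) = n^4.
f(n) = Theta(n^4), so Case 2 applies.
T(n) = Theta(n^4 log n).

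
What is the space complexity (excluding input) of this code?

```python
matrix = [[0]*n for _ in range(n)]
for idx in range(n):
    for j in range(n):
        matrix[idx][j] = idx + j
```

Space complexity: O(n^2).
A 2D structure of size n x n is allocated.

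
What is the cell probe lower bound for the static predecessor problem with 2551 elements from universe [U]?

The Patrascu-Thorup lower bound shows any data structure on n = 2551 elements using O(n * polylog(n)) space requires Omega(log log U) query time. van Emde Boas trees achieve O(log log U) with O(U) space.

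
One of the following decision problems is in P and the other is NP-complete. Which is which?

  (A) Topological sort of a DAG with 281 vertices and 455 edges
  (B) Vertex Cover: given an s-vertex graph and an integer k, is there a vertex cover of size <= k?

(A) is P: DFS-based topological sort runs in O(V+E).
(B) is NP-complete: one of Karp's 21 NP-complete problems (with k part of the input; for any fixed constant k it is in P).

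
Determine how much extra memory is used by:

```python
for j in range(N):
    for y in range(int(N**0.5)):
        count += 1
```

Space complexity: O(1).
Only a constant amount of auxiliary storage is used; nothing grows with n.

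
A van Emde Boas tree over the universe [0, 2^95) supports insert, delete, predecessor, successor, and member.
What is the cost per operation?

vEB recursively partitions [0, 39614081257132168796771975168) into sqrt(u) clusters of size sqrt(u). Each operation recurses into either one cluster or the summary, never both: T(u) = T(sqrt(u)) + O(1) => T(u) = O(log log u) = O(log 95). This is worst-case, not just amortized.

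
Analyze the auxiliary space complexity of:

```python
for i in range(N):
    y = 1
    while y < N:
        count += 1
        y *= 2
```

Space complexity: O(1).
Only a constant amount of auxiliary storage is used; nothing grows with n.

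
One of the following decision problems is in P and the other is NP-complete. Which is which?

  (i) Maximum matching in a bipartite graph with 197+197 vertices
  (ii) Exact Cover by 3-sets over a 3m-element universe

(i) is P: Hopcroft-Karp runs in O(E sqrt(V)).
(ii) is NP-complete: one of Karp's 21 NP-complete problems.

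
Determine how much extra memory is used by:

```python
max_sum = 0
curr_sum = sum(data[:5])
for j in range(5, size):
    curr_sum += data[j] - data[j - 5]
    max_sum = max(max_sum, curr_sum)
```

Space complexity: O(1).
Only a constant amount of auxiliary storage is used; nothing grows with n.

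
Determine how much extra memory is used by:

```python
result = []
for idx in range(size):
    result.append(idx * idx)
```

Space complexity: O(n).
Auxiliary storage grows linearly with the input size n in the worst case.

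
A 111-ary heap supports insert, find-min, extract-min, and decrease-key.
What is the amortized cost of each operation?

The 111-ary heap has height O(log_111 n). Insert sifts up: O(log_111 n). Find-min reads the root: O(1). Extract-min sifts down comparing 111 children per level: O(111 * log_111 n). Decrease-key sifts up: O(log_111 n).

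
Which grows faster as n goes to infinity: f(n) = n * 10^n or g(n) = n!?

g(n) = n! grows faster: by Stirling n! ~ (n/e)^n sqrt(2*pi*n); (n/e)^n eventually dominates n * 10^n.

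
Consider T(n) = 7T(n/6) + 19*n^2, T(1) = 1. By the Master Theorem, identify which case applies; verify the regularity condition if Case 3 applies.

a=7, b=6, f(n)=19*n^2.
log_6(7) = 1.086 < 2.
f(n) = Omega(n^(1.086+epsilon)) for some epsilon > 0, so Case 3 is the candidate.
Regularity: a*f(n/b) = 7*19*(n/6)^2 = (7/36)*19*n^2 <= c*f(n) with c = 7/36 < 1. Satisfied.
Case 3: T(n) = Theta(n^2).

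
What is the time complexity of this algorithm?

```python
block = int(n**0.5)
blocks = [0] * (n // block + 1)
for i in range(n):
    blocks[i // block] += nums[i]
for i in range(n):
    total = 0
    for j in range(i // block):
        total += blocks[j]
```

Time complexity: O(n * sqrt(n)).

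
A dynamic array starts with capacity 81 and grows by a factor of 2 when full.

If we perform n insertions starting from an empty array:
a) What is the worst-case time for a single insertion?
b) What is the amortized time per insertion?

(a) Worst-case single insertion: O(n) -- when the array is full at capacity c, the resize copies all c elements, and c can be Theta(n).
(b) Resizes happen at sizes 81, 162, 324, ... Total copy cost for n insertions: 81 + 162 + ... = O(n) (geometric series with ratio 1/2). Amortized cost per insertion: O(n)/n = O(1).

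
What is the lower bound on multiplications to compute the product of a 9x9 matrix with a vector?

A 9x9 matrix-vector product has 9 inner products of length 9. Output depends on all 9^2 = 81 matrix entries. At least 81 multiplications needed.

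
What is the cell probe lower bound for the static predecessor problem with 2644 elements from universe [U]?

The Patrascu-Thorup lower bound shows any data structure on n = 2644 elements using O(n * polylog(n)) space requires Omega(log log U) query time. van Emde Boas trees achieve O(log log U) with O(U) space.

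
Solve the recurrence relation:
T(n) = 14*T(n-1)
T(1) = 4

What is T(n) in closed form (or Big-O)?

Each step multiplies by 14. T(n) = T(1)*14^(n-1) = 4*14^(n-1).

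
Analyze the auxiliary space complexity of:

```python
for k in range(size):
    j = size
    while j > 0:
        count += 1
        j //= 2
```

Space complexity: O(1).
Only a constant amount of auxiliary storage is used; nothing grows with n.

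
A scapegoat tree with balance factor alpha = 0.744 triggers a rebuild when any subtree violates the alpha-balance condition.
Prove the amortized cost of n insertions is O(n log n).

Define potential Phi = c * sum of |size(left(v)) - size(right(v))| over all nodes. An insertion at depth d costs O(d) = O(log n) and increases Phi by O(log n). When a rebuild of subtree of size s occurs, it costs O(s) but reduces Phi by Omega(s). With alpha = 0.744, between rebuilds Omega(s) insertions must occur. Amortized cost per insertion: O(log n).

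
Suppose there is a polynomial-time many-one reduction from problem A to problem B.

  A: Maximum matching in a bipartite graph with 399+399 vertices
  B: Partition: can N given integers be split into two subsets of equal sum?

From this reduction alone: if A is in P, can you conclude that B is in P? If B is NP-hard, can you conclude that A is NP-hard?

A poly-time reduction A <=_p B transfers tractability DOWN (B easy => A easy) and hardness UP (A hard => B hard), not the reverse.
From A in P, the reduction alone does NOT give B in P: any problem in P trivially reduces to SAT, yet SAT is not known to be in P.
From B NP-hard, the reduction alone does NOT give A NP-hard: again, easy problems reduce to hard ones.
(Here in fact A is P and B is NP-complete.)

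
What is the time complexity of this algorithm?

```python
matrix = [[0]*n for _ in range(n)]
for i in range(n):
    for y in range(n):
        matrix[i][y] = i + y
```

Time complexity: O(n^2).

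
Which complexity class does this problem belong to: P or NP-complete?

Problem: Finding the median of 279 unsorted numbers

This problem is in P: linear-time selection (median-of-medians) runs in O(n).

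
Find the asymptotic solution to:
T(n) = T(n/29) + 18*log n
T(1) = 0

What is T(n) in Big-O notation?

Each of the log_29(n) levels adds O(log n). T(n) = O(log^2 n).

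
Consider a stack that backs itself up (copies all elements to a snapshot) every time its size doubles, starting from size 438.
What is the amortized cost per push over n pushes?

Backups occur at sizes 438, 876, 1752, ..., copying 438 + 876 + 1752 + ... <= 2n elements total (geometric series). Spread over n pushes, the amortized backup cost is O(1) per push.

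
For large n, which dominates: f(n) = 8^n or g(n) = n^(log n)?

f(n) = 8^n grows faster: take logs: log(n^(log n)) = (log n)^2, log(8^n) = n log 8; n dominates (log n)^2.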